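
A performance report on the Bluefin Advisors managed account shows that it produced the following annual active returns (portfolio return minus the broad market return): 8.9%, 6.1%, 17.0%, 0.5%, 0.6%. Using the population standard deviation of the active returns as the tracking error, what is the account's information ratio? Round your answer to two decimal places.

1.08

r̄ = (8.9 + 6.1 + 17 + 0.5 + 0.6) / 5 = 6.6200%
Σ(r − r̄)² = 186.9080; population σ = √(186.9080/5) = 6.1140%
IR = r̄ / tracking error = 6.6200 / 6.1140 = 1.0828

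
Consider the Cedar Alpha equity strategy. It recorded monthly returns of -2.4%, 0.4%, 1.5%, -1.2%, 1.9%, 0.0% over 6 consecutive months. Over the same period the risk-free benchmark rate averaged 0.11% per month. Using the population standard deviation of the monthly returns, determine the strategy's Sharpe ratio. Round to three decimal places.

r̄ = (-2.4 + 0.4 + 1.5 − 1.2 + 1.9 + 0) / 6 = 0.20 / 6 = 0.0333%
Σ(r − r̄)² = (-2.4 − 0.0333)² + (0.4 − 0.0333)² + (1.5 − 0.0333)² + … = 13.2133
population σ = √(13.2133 / 6) = √2.2022 = 1.4840%
Sharpe = (r̄ − rf) / σ = (0.0333 − 0.11) / 1.4840 = -0.0767 / 1.4840 = -0.0517

-0.052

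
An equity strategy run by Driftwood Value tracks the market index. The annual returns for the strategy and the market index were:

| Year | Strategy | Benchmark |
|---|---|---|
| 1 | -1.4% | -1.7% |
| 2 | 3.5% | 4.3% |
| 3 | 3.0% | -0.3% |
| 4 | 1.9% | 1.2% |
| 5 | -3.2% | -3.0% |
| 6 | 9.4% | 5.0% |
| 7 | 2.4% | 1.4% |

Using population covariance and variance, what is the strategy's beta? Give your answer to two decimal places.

r̄p = 2.2286%,  r̄m = 0.9857%
Cov = Σ(rp − r̄p)(rm − r̄m) / 7 = 9.0561
Var(rm) = Σ(rm − r̄m)² / 7 = 7.4384
β = Cov / Var = 9.0561 / 7.4384 = 1.2175

1.22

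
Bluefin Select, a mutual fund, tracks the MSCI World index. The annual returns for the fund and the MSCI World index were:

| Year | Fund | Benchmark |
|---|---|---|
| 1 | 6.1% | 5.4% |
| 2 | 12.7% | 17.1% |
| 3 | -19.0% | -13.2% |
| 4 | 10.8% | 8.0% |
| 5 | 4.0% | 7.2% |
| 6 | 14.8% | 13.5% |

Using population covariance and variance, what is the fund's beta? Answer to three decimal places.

1.138

r̄p = 4.9000%,  r̄m = 6.3333%
Cov = Σ(rp − r̄p)(rm − r̄m) / 6 = 104.9517
Var(rm) = Σ(rm − r̄m)² / 6 = 92.2056
β = Cov / Var = 104.9517 / 92.2056 = 1.1382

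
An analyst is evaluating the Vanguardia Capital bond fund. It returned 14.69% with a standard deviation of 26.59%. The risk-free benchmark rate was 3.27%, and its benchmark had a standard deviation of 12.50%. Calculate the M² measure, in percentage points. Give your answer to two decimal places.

Sharpe = (Rp − Rf) / σp = (14.69% − 3.27%) / 26.59% = 0.4295
M² = Rf + Sharpe × σm = 3.27% + 0.4295 × 12.50% = 8.6388%

8.64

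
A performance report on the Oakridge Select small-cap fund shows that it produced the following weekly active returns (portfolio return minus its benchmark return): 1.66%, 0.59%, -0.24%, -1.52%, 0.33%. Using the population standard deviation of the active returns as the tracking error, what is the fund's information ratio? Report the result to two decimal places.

Mean return μ = 0.820 / 5 = 0.1640%
Population σ = √[Σ(r − μ)² / 5] = √[5.4461 / 5] = √1.0892 = 1.0436%
IR = μ / tracking error = 0.1640 / 1.0436 = 0.1571

0.16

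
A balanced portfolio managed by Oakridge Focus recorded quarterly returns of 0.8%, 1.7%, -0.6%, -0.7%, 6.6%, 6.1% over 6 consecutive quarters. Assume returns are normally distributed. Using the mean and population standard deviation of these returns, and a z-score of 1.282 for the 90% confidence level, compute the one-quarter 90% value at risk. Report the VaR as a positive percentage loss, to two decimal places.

1.49

μ = (0.8 + 1.7 − 0.6 − 0.7 + 6.6 + 6.1) / 6 = 13.90 / 6 = 2.3167%
Population σ = √[Σ(r − μ)² / 6] = √[52.9483 / 6] = √8.8247 = 2.9706%
VaR = −(μ − z·σ) = −(2.3167 − 1.282 × 2.9706) = −(-1.4916) = 1.4916%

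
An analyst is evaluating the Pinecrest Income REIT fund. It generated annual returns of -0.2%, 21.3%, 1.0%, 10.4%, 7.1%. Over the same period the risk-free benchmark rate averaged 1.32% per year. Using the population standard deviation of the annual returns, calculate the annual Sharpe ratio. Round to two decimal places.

0.85

r̄ = (-0.2 + 21.3 + 1 + 10.4 + 7.1) / 5 = 7.9200%
Σ(r − r̄)² = (-0.2 − 7.9200)² + (21.3 − 7.9200)² + (1 − 7.9200)² + … = 299.6680
population σ = √(299.6680 / 5) = √59.9336 = 7.7417%
Sharpe = (r̄ − rf) / σ = (7.9200 − 1.32) / 7.7417 = 6.6000 / 7.7417 = 0.8525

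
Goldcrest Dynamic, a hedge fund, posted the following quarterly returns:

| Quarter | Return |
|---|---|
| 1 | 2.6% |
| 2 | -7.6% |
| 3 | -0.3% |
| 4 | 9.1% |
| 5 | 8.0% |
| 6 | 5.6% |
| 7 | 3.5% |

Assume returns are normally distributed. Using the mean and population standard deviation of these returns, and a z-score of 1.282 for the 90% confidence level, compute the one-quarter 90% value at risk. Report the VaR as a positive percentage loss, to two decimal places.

3.74

Mean return μ = 20.90 / 7 = 2.9857%
Population σ = √[Σ(r − μ)² / 7] = √[192.6286 / 7] = √27.5184 = 5.2458%
VaR = −(μ − z·σ) = −(2.9857 − 1.282 × 5.2458) = −(-3.7394) = 3.7394%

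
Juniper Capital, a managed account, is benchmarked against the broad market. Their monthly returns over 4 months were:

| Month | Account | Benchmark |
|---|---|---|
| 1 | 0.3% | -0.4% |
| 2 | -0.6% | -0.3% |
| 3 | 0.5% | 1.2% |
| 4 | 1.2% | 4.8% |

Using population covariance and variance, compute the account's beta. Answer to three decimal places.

r̄p = 0.3500%,  r̄m = 1.3250%
Cov = Σ(rp − r̄p)(rm − r̄m) / 4 = 1.1413
Var(rm) = Σ(rm − r̄m)² / 4 = 4.4269
β = Cov / Var = 1.1413 / 4.4269 = 0.2578

0.258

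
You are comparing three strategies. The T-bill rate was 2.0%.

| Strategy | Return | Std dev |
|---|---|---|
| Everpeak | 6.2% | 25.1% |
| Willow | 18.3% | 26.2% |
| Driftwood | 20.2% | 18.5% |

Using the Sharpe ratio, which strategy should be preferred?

Everpeak: Sharpe ratio = (6.2% − 2.0%) / 25.1% = 0.167
Willow: Sharpe ratio = (18.3% − 2.0%) / 26.2% = 0.622
Driftwood: Sharpe ratio = (20.2% − 2.0%) / 18.5% = 0.984
Highest: Driftwood (0.984).

Driftwood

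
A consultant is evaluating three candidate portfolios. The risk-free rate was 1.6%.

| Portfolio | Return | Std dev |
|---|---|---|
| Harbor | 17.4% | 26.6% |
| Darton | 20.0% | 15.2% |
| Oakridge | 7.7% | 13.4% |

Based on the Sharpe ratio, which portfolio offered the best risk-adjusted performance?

Harbor: Sharpe ratio = (17.4% − 1.6%) / 26.6% = 0.594
Darton: Sharpe ratio = (20.0% − 1.6%) / 15.2% = 1.211
Oakridge: Sharpe ratio = (7.7% − 1.6%) / 13.4% = 0.455
Highest: Darton (1.211).

Darton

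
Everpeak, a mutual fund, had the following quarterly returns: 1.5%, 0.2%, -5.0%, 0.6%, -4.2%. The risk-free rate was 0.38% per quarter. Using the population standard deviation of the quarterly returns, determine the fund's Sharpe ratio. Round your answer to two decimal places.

-0.66

Mean return r̄ = -6.90 / 5 = -1.3800%
Σ(r − r̄)² = (1.5 − (-1.3800))² + (0.2 − (-1.3800))² + (-5 − (-1.3800))² + … = 35.7680
σ = √[35.7680 / 5] = 2.6746%
Sharpe = (r̄ − rf) / σ = (-1.3800 − 0.38) / 2.6746 = -1.7600 / 2.6746 = -0.6580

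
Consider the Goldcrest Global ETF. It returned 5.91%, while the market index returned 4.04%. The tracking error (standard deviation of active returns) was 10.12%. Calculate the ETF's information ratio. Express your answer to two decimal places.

IR = (Rp − Rb) / TE = (5.91% − 4.04%) / 10.12% = 1.87% / 10.12% = 0.1848

0.18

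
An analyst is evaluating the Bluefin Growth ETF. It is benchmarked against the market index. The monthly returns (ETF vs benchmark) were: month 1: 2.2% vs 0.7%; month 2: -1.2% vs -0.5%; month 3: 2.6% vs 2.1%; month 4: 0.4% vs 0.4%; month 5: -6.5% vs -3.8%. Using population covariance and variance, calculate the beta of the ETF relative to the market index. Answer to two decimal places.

1.64

r̄p = -0.5000%,  r̄m = -0.2200%
Cov = Σ(rp − r̄p)(rm − r̄m) / 5 = 6.3820
Var(rm) = Σ(rm − r̄m)² / 5 = 3.9016
β = Cov / Var = 6.3820 / 3.9016 = 1.6357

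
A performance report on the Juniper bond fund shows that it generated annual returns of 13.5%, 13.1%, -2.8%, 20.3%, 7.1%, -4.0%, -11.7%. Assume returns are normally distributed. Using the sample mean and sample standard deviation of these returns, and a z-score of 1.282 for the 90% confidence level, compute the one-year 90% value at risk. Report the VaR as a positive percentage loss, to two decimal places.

r̄ = (13.5 + 13.1 − 2.8 + 20.3 + 7.1 − 4 − 11.7) / 7 = 35.50 / 7 = 5.0714%
Σ(r − r̄)² = 797.0543; sample σ = √(797.0543/6) = 11.5257%
VaR = −(r̄ − z·σ) = −(5.0714 − 1.282 × 11.5257) = −(-9.7045) = 9.7045%

9.70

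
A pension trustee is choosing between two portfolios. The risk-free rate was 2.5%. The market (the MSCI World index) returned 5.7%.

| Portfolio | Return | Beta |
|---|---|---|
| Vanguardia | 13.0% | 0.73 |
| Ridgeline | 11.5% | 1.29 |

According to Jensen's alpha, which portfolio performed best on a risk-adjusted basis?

Vanguardia

Vanguardia: α = 13.0% − [2.5% + 0.73 × (5.7% − 2.5%)] = 8.164
Ridgeline: α = 11.5% − [2.5% + 1.29 × (5.7% − 2.5%)] = 4.872
Highest: Vanguardia (8.164).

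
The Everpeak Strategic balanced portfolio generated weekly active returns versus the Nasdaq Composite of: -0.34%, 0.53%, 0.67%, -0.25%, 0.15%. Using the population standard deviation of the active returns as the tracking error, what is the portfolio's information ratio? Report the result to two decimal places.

0.38

r̄ = (-0.34 + 0.53 + 0.67 − 0.25 + 0.15) / 5 = 0.760 / 5 = 0.1520%
Σ(r − r̄)² = 0.8149; population σ = √(0.8149/5) = 0.4037%
IR = r̄ / tracking error = 0.1520 / 0.4037 = 0.3765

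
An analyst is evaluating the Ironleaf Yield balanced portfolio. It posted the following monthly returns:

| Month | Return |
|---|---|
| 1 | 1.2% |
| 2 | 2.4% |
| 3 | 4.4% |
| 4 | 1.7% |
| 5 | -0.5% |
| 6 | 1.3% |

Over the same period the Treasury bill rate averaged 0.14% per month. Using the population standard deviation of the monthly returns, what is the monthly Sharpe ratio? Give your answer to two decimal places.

r̄ = (1.2 + 2.4 + 4.4 + 1.7 − 0.5 + 1.3) / 6 = 1.7500%
Σ(r − r̄)² = (1.2 − 1.7500)² + (2.4 − 1.7500)² + (4.4 − 1.7500)² + … = 13.0150
population σ = √(13.0150 / 6) = √2.1692 = 1.4728%
Sharpe = (r̄ − rf) / σ = (1.7500 − 0.14) / 1.4728 = 1.6100 / 1.4728 = 1.0932

1.09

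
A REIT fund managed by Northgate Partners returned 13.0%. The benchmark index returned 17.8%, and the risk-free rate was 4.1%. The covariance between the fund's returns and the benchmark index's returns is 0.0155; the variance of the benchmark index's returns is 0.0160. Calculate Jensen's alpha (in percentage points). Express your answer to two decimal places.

-4.37

β = Cov / Var = 0.0155 / 0.0160 = 0.9688
E[R] = Rf + β(Rm − Rf) = 4.1% + 0.9688 × (17.8% − 4.1%) = 17.3726%
α = Rp − E[R] = 13.0% − 17.3726% = -4.3726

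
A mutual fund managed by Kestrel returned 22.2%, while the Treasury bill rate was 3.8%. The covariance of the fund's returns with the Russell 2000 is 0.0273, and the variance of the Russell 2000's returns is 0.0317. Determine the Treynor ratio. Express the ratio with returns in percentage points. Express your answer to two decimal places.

21.37

β = Cov / Var = 0.0273 / 0.0317 = 0.8612
Treynor = (Rp − Rf) / β = (22.2% − 3.8%) / 0.8612 = 18.40 / 0.8612 = 21.3655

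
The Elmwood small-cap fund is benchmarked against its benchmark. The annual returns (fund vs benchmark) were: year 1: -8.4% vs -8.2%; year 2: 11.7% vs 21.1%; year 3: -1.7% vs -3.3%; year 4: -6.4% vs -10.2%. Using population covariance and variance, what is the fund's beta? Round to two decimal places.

0.62

r̄p = -1.2000%,  r̄m = -0.1500%
Cov = Σ(rp − r̄p)(rm − r̄m) / 4 = 96.4800
Var(rm) = Σ(rm − r̄m)² / 4 = 156.8225
β = Cov / Var = 96.4800 / 156.8225 = 0.6152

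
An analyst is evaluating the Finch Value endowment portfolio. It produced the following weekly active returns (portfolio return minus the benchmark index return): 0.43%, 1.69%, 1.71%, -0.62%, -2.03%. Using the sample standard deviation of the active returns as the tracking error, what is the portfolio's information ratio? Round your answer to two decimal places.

μ = (0.43 + 1.69 + 1.71 − 0.62 − 2.03) / 5 = 0.2360%
Sample std dev = √[10.1919 / 4] = 1.5962%
IR = μ / tracking error = 0.2360 / 1.5962 = 0.1479

0.15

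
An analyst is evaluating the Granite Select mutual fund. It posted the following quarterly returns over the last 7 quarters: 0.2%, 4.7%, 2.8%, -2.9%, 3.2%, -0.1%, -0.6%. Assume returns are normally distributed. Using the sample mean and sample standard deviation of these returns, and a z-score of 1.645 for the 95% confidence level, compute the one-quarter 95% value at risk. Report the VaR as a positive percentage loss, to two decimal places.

μ = (0.2 + 4.7 + 2.8 − 2.9 + 3.2 − 0.1 − 0.6) / 7 = 7.30 / 7 = 1.0429%
Σ(r − μ)² = (0.2 − 1.0429)² + (4.7 − 1.0429)² + (2.8 − 1.0429)² + … = 41.3771
σ = √[41.3771 / 6] = 2.6261%
VaR = −(μ − z·σ) = −(1.0429 − 1.645 × 2.6261) = −(-3.2770) = 3.2770%

3.28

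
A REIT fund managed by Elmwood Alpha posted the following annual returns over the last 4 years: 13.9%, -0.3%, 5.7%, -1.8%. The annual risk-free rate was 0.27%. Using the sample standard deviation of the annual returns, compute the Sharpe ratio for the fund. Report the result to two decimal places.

Mean return r̄ = 17.50 / 4 = 4.3750%
Sample std dev = √[152.4675 / 3] = 7.1290%
Sharpe = (r̄ − rf) / σ = (4.3750 − 0.27) / 7.1290 = 4.1050 / 7.1290 = 0.5758

0.58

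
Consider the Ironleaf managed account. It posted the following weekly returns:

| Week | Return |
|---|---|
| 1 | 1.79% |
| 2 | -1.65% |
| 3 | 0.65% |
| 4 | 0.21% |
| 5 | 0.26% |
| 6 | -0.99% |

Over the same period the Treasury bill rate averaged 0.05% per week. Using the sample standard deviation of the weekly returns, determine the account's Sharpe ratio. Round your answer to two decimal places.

0.00

r̄ = (1.79 − 1.65 + 0.65 + 0.21 + 0.26 − 0.99) / 6 = 0.270 / 6 = 0.0450%
Sample std dev = √[7.4288 / 5] = 1.2189%
Sharpe = (r̄ − rf) / σ = (0.0450 − 0.05) / 1.2189 = -0.0050 / 1.2189 = -0.0041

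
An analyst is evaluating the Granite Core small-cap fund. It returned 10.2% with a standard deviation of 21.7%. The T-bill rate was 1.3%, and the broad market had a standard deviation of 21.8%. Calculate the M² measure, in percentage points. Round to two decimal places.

10.24

Sharpe = (Rp − Rf) / σp = (10.2% − 1.3%) / 21.7% = 0.4101
M² = Rf + Sharpe × σm = 1.3% + 0.4101 × 21.8% = 10.2402%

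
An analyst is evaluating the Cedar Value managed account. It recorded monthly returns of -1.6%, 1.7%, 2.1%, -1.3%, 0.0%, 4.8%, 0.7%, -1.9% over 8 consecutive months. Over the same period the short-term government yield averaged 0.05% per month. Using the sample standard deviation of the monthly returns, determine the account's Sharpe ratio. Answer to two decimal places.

r̄ = (-1.6 + 1.7 + 2.1 − 1.3 + 0 + 4.8 + 0.7 − 1.9) / 8 = 0.5625%
Sample σ = √[Σ(r − r̄)² / 7] = √[36.1588 / 7] = √5.1655 = 2.2728%
Sharpe = (r̄ − rf) / σ = (0.5625 − 0.05) / 2.2728 = 0.5125 / 2.2728 = 0.2255

0.23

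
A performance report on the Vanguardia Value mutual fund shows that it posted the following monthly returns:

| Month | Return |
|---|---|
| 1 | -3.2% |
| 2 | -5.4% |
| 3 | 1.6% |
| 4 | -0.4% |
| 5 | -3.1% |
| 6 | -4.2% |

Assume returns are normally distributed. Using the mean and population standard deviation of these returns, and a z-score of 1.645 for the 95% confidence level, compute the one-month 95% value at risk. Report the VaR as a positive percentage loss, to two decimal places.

6.33

r̄ = (-3.2 − 5.4 + 1.6 − 0.4 − 3.1 − 4.2) / 6 = -14.70 / 6 = -2.4500%
Population std dev = √[33.3550 / 6] = 2.3578%
VaR = −(r̄ − z·σ) = −(-2.4500 − 1.645 × 2.3578) = −(-6.3286) = 6.3286%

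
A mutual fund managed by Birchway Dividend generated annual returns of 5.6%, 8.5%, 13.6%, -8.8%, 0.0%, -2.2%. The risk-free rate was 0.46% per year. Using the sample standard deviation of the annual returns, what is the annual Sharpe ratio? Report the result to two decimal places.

0.29

μ = (5.6 + 8.5 + 13.6 − 8.8 + 0 − 2.2) / 6 = 16.70 / 6 = 2.7833%
Σ(r − μ)² = (5.6 − 2.7833)² + (8.5 − 2.7833)² + … = 324.3683
σ = √[324.3683 / 5] = 8.0544%
Sharpe = (μ − rf) / σ = (2.7833 − 0.46) / 8.0544 = 2.3233 / 8.0544 = 0.2885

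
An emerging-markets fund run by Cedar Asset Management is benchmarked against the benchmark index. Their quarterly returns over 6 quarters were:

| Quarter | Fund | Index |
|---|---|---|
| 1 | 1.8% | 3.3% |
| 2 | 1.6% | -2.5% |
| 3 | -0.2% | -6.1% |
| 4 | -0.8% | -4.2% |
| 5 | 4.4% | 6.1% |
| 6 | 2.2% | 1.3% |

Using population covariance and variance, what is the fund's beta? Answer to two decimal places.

r̄p = 1.5000%,  r̄m = -0.3500%
Cov = Σ(rp − r̄p)(rm − r̄m) / 6 = 6.5617
Var(rm) = Σ(rm − r̄m)² / 6 = 18.3592
β = Cov / Var = 6.5617 / 18.3592 = 0.3574

0.36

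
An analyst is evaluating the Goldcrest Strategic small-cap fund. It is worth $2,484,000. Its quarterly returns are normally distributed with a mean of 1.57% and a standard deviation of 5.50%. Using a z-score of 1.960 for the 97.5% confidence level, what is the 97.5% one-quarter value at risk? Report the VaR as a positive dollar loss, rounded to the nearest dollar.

Return at the 97.5% tail: μ − z·σ = 1.57% − 1.960 × 5.50% = 1.57 − 10.7800 = -9.2100%
VaR = −(-9.2100%) × $2,484,000 = 9.2100% × $2,484,000 = $228,776

$228,776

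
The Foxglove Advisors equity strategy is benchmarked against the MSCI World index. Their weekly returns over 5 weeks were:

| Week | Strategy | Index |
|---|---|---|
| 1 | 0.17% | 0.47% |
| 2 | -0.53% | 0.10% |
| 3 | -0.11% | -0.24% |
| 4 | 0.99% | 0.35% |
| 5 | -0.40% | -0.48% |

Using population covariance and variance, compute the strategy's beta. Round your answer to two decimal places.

r̄p = 0.0240%,  r̄m = 0.0400%
Cov = Σ(rp − r̄p)(rm − r̄m) / 5 = 0.1174
Var(rm) = Σ(rm − r̄m)² / 5 = 0.1267
β = Cov / Var = 0.1174 / 0.1267 = 0.9266

0.93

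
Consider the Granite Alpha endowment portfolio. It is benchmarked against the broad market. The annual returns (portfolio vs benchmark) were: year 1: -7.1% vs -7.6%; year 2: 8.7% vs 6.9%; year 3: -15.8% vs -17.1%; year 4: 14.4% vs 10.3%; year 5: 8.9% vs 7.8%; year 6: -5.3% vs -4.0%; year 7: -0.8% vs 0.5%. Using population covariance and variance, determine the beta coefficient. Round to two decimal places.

1.08

r̄p = 0.4286%,  r̄m = -0.4571%
Cov = Σ(rp − r̄p)(rm − r̄m) / 7 = 89.1545
Var(rm) = Σ(rm − r̄m)² / 7 = 82.7853
β = Cov / Var = 89.1545 / 82.7853 = 1.0769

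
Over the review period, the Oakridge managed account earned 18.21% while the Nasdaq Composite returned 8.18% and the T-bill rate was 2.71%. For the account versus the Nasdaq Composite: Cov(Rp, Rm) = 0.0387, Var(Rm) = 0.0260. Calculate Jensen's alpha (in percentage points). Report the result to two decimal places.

β = Cov / Var = 0.0387 / 0.0260 = 1.4885
E[R] = Rf + β(Rm − Rf) = 2.71% + 1.4885 × (8.18% − 2.71%) = 10.8521%
α = Rp − E[R] = 18.21% − 10.8521% = 7.3579

7.36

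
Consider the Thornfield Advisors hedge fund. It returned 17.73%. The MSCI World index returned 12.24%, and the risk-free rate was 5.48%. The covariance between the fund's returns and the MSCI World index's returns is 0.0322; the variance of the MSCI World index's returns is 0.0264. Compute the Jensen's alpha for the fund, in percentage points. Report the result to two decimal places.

β = Cov / Var = 0.0322 / 0.0264 = 1.2197
E[R] = Rf + β(Rm − Rf) = 5.48% + 1.2197 × (12.24% − 5.48%) = 13.7252%
α = Rp − E[R] = 17.73% − 13.7252% = 4.0048

4.00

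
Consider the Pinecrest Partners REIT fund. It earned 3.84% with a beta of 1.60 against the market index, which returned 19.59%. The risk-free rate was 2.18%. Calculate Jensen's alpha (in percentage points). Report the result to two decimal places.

-26.20

CAPM expected return = Rf + β(Rm − Rf) = 2.18% + 1.60 × (19.59% − 2.18%) = 2.18 + 1.60 × 17.41 = 30.0360%
Jensen's α = Rp − E[R] = 3.84% − 30.0360% = -26.1960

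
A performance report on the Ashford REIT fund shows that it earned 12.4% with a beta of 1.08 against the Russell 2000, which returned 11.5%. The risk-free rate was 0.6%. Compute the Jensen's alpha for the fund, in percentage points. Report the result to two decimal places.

CAPM expected return = Rf + β(Rm − Rf) = 0.6% + 1.08 × (11.5% − 0.6%) = 0.6 + 1.08 × 10.90 = 12.3720%
Jensen's α = Rp − E[R] = 12.4% − 12.3720% = 0.0280

0.03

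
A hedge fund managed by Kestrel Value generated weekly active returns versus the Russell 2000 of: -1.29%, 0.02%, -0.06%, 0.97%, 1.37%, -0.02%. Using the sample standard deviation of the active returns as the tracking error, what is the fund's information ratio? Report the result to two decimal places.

0.18

r̄ = (-1.29 + 0.02 − 0.06 + 0.97 + 1.37 − 0.02) / 6 = 0.1650%
Sample std dev = √[4.3230 / 5] = 0.9298%
IR = r̄ / tracking error = 0.1650 / 0.9298 = 0.1775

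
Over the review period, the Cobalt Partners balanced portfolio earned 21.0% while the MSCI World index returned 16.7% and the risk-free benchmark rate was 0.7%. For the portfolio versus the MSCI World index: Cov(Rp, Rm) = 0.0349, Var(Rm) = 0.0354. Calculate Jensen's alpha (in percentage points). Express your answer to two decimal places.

4.53

β = Cov / Var = 0.0349 / 0.0354 = 0.9859
E[R] = Rf + β(Rm − Rf) = 0.7% + 0.9859 × (16.7% − 0.7%) = 16.4744%
α = Rp − E[R] = 21.0% − 16.4744% = 4.5256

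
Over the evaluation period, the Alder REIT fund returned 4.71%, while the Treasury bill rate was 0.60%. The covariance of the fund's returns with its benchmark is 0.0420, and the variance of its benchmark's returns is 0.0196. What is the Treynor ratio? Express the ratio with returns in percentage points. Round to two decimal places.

1.92

β = Cov / Var = 0.0420 / 0.0196 = 2.1429
Treynor = (Rp − Rf) / β = (4.71% − 0.60%) / 2.1429 = 4.11 / 2.1429 = 1.9180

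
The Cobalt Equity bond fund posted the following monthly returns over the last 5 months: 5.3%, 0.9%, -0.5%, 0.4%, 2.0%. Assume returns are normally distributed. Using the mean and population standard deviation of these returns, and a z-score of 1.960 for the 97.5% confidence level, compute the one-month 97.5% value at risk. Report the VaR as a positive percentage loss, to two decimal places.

r̄ = (5.3 + 0.9 − 0.5 + 0.4 + 2) / 5 = 1.6200%
Σ(r − r̄)² = (5.3 − 1.6200)² + (0.9 − 1.6200)² + … = 20.1880
σ = √[20.1880 / 5] = 2.0094%
VaR = −(r̄ − z·σ) = −(1.6200 − 1.960 × 2.0094) = −(-2.3184) = 2.3184%

2.32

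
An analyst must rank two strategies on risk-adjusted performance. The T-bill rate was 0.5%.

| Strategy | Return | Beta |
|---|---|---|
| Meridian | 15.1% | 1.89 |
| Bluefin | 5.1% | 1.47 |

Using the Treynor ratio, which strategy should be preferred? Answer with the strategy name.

Meridian

Meridian: Treynor = (15.1% − 0.5%) / 1.89 = 7.725
Bluefin: Treynor = (5.1% − 0.5%) / 1.47 = 3.129
Highest: Meridian (7.725).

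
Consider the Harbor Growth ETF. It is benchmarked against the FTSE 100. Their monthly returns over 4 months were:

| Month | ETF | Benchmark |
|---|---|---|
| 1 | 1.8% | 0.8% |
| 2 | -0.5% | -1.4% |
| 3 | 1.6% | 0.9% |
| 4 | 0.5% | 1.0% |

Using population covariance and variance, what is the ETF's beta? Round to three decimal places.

r̄p = 0.8500%,  r̄m = 0.3250%
Cov = Σ(rp − r̄p)(rm − r̄m) / 4 = 0.7438
Var(rm) = Σ(rm − r̄m)² / 4 = 0.9969
β = Cov / Var = 0.7438 / 0.9969 = 0.7461

0.746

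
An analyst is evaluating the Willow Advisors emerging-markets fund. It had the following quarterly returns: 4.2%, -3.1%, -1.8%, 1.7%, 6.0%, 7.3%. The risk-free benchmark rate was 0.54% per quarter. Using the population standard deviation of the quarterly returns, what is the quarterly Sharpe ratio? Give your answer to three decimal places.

0.480

r̄ = (4.2 − 3.1 − 1.8 + 1.7 + 6 + 7.3) / 6 = 14.30 / 6 = 2.3833%
Σ(r − r̄)² = (4.2 − 2.3833)² + (-3.1 − 2.3833)² + (-1.8 − 2.3833)² + … = 88.5883
population σ = √(88.5883 / 6) = √14.7647 = 3.8425%
Sharpe = (r̄ − rf) / σ = (2.3833 − 0.54) / 3.8425 = 1.8433 / 3.8425 = 0.4797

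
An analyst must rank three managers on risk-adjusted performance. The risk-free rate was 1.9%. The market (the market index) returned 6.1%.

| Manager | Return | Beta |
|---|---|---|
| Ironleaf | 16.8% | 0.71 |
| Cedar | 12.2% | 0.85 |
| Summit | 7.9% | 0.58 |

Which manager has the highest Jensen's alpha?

Ironleaf

Ironleaf: α = 16.8% − [1.9% + 0.71 × (6.1% − 1.9%)] = 11.918
Cedar: α = 12.2% − [1.9% + 0.85 × (6.1% − 1.9%)] = 6.730
Summit: α = 7.9% − [1.9% + 0.58 × (6.1% − 1.9%)] = 3.564
Highest: Ironleaf (11.918).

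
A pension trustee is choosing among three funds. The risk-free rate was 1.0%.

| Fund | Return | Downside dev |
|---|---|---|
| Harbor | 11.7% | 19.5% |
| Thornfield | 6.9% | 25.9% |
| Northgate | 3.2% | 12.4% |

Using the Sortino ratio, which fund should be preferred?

Harbor: Sortino ratio = (11.7% − 1.0%) / 19.5% = 0.549
Thornfield: Sortino ratio = (6.9% − 1.0%) / 25.9% = 0.228
Northgate: Sortino ratio = (3.2% − 1.0%) / 12.4% = 0.177
Highest: Harbor (0.549).

Harbor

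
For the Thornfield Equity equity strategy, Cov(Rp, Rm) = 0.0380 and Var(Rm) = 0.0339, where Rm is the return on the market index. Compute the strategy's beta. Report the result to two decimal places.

1.12

β = Cov(Rp, Rm) / Var(Rm) = 0.0380 / 0.0339 = 1.1209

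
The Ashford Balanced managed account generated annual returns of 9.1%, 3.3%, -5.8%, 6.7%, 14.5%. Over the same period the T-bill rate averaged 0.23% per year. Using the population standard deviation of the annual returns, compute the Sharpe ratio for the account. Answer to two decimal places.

r̄ = (9.1 + 3.3 − 5.8 + 6.7 + 14.5) / 5 = 5.5600%
Σ(r − r̄)² = (9.1 − 5.5600)² + (3.3 − 5.5600)² + … = 227.9120
population σ = √(227.9120 / 5) = √45.5824 = 6.7515%
Sharpe = (r̄ − rf) / σ = (5.5600 − 0.23) / 6.7515 = 5.3300 / 6.7515 = 0.7895

0.79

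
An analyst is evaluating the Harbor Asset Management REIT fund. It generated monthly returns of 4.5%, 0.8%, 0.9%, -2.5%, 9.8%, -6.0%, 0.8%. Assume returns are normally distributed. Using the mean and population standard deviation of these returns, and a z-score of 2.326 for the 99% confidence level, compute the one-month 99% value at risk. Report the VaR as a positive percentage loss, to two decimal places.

9.61

μ = (4.5 + 0.8 + 0.9 − 2.5 + 9.8 − 6 + 0.8) / 7 = 8.30 / 7 = 1.1857%
Population std dev = √[150.7886 / 7] = 4.6413%
VaR = −(μ − z·σ) = −(1.1857 − 2.326 × 4.6413) = −(-9.6100) = 9.6100%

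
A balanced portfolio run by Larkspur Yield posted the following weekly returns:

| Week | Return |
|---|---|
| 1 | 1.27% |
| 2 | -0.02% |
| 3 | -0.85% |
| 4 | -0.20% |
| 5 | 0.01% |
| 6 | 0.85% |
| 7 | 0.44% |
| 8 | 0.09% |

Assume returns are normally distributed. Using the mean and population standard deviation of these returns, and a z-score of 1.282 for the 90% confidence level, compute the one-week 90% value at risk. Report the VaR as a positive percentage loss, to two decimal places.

Mean return μ = 1.590 / 8 = 0.1988%
Population std dev = √[2.9841 / 8] = 0.6107%
VaR = −(μ − z·σ) = −(0.1988 − 1.282 × 0.6107) = −(-0.5841) = 0.5841%

0.58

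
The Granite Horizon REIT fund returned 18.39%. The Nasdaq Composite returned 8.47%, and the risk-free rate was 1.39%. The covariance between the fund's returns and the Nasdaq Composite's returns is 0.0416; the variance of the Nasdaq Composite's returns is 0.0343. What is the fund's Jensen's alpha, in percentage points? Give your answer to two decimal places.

β = Cov / Var = 0.0416 / 0.0343 = 1.2128
E[R] = Rf + β(Rm − Rf) = 1.39% + 1.2128 × (8.47% − 1.39%) = 9.9766%
α = Rp − E[R] = 18.39% − 9.9766% = 8.4134

8.41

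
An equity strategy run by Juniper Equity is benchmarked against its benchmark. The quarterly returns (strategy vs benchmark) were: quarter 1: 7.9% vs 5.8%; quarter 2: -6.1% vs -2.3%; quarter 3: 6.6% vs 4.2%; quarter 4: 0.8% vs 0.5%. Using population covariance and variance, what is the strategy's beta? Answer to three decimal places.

1.727

r̄p = 2.3000%,  r̄m = 2.0500%
Cov = Σ(rp − r̄p)(rm − r̄m) / 4 = 17.2775
Var(rm) = Σ(rm − r̄m)² / 4 = 10.0025
β = Cov / Var = 17.2775 / 10.0025 = 1.7273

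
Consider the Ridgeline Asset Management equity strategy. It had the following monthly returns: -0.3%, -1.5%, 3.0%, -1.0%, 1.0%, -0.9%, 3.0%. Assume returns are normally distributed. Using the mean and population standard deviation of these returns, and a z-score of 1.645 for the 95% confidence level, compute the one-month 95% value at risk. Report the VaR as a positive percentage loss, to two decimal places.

2.42

r̄ = (-0.3 − 1.5 + 3 − 1 + 1 − 0.9 + 3) / 7 = 3.30 / 7 = 0.4714%
Population std dev = √[21.5943 / 7] = 1.7564%
VaR = −(r̄ − z·σ) = −(0.4714 − 1.645 × 1.7564) = −(-2.4179) = 2.4179%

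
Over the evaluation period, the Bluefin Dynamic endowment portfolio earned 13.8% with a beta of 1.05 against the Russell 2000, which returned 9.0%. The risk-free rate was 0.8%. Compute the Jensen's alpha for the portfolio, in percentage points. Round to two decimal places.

4.39

CAPM expected return = Rf + β(Rm − Rf) = 0.8% + 1.05 × (9.0% − 0.8%) = 0.8 + 1.05 × 8.20 = 9.4100%
Jensen's α = Rp − E[R] = 13.8% − 9.4100% = 4.3900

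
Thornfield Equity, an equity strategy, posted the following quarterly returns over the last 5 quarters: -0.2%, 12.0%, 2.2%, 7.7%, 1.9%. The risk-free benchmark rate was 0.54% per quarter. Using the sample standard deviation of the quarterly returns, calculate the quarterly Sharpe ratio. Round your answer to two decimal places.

r̄ = (-0.2 + 12 + 2.2 + 7.7 + 1.9) / 5 = 4.7200%
Sample σ = √[Σ(r − r̄)² / 4] = √[100.3880 / 4] = √25.0970 = 5.0097%
Sharpe = (r̄ − rf) / σ = (4.7200 − 0.54) / 5.0097 = 4.1800 / 5.0097 = 0.8344

0.83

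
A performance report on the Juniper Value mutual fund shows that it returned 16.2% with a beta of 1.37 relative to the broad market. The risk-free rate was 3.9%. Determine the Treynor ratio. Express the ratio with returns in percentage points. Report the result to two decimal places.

8.98

Treynor = (Rp − Rf) / β = (16.2% − 3.9%) / 1.37 = 12.30 / 1.37 = 8.9781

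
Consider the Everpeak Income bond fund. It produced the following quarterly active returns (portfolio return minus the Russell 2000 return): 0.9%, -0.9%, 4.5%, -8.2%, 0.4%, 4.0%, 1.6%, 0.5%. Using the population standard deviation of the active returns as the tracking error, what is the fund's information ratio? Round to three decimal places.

0.096

r̄ = (0.9 − 0.9 + 4.5 − 8.2 + 0.4 + 4 + 1.6 + 0.5) / 8 = 2.80 / 8 = 0.3500%
Σ(r − r̄)² = (0.9 − 0.3500)² + (-0.9 − 0.3500)² + … = 107.1000
σ = √[107.1000 / 8] = 3.6589%
IR = r̄ / tracking error = 0.3500 / 3.6589 = 0.0957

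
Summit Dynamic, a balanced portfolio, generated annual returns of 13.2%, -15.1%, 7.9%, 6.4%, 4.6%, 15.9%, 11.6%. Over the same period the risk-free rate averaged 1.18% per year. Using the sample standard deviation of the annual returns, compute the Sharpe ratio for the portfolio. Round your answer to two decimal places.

0.50

Mean return r̄ = 44.50 / 7 = 6.3571%
Sample std dev = √[631.2571 / 6] = 10.2572%
Sharpe = (r̄ − rf) / σ = (6.3571 − 1.18) / 10.2572 = 5.1771 / 10.2572 = 0.5047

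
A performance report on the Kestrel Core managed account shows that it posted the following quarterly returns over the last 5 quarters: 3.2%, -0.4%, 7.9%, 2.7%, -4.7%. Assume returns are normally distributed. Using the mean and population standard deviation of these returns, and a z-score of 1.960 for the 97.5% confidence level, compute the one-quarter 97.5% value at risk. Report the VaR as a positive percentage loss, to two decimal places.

Mean return μ = 8.70 / 5 = 1.7400%
Population σ = √[Σ(r − μ)² / 5] = √[87.0520 / 5] = √17.4104 = 4.1726%
VaR = −(μ − z·σ) = −(1.7400 − 1.960 × 4.1726) = −(-6.4383) = 6.4383%

6.44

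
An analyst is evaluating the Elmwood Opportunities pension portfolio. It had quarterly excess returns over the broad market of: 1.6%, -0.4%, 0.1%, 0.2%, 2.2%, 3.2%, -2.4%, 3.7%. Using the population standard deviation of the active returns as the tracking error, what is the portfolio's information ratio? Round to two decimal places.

0.54

r̄ = (1.6 − 0.4 + 0.1 + 0.2 + 2.2 + 3.2 − 2.4 + 3.7) / 8 = 8.20 / 8 = 1.0250%
Population std dev = √[28.8950 / 8] = 1.9005%
IR = r̄ / tracking error = 1.0250 / 1.9005 = 0.5393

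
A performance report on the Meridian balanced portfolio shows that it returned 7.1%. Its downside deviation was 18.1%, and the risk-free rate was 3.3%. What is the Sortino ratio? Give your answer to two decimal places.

0.21

Sortino = (Rp − Rf) / σd = (7.1% − 3.3%) / 18.1% = 3.80% / 18.1% = 0.2099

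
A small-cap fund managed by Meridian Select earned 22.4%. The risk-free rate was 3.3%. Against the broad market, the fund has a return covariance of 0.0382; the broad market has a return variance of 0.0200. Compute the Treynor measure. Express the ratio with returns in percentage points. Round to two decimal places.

β = Cov / Var = 0.0382 / 0.0200 = 1.9100
Treynor = (Rp − Rf) / β = (22.4% − 3.3%) / 1.9100 = 19.10 / 1.9100 = 10.0000

10.00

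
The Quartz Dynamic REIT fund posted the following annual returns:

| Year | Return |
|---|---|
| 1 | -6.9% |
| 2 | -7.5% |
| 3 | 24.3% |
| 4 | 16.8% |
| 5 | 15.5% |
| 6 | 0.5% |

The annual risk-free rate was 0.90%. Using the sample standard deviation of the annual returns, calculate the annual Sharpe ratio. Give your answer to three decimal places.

0.460

r̄ = (-6.9 − 7.5 + 24.3 + 16.8 + 15.5 + 0.5) / 6 = 42.70 / 6 = 7.1167%
Σ(r − r̄)² = (-6.9 − 7.1167)² + (-7.5 − 7.1167)² + … = 913.2083
σ = √[913.2083 / 5] = 13.5145%
Sharpe = (r̄ − rf) / σ = (7.1167 − 0.9) / 13.5145 = 6.2167 / 13.5145 = 0.4600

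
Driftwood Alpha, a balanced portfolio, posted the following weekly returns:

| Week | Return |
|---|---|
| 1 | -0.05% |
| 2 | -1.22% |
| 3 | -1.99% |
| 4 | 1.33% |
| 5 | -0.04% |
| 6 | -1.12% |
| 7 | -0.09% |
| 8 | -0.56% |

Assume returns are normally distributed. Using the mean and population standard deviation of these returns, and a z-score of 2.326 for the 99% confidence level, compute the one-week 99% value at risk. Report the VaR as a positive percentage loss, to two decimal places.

r̄ = (-0.05 − 1.22 − 1.99 + 1.33 − 0.04 − 1.12 − 0.09 − 0.56) / 8 = -0.4675%
Population σ = √[Σ(r − r̄)² / 8] = √[7.0492 / 8] = √0.8812 = 0.9387%
VaR = −(r̄ − z·σ) = −(-0.4675 − 2.326 × 0.9387) = −(-2.6509) = 2.6509%

2.65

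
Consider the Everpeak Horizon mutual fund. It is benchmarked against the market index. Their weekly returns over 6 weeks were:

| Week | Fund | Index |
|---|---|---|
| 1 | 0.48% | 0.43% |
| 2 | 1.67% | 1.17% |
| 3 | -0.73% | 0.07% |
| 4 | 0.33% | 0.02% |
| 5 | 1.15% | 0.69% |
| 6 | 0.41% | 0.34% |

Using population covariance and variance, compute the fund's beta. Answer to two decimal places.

1.69

r̄p = 0.5517%,  r̄m = 0.4533%
Cov = Σ(rp − r̄p)(rm − r̄m) / 6 = 0.2580
Var(rm) = Σ(rm − r̄m)² / 6 = 0.1530
β = Cov / Var = 0.2580 / 0.1530 = 1.6863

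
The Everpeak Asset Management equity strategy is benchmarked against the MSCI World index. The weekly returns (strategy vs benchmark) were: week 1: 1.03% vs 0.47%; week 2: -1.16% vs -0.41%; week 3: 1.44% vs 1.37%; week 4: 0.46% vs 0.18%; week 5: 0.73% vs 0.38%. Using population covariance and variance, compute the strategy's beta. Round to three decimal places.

r̄p = 0.5000%,  r̄m = 0.3980%
Cov = Σ(rp − r̄p)(rm − r̄m) / 5 = 0.4595
Var(rm) = Σ(rm − r̄m)² / 5 = 0.3301
β = Cov / Var = 0.4595 / 0.3301 = 1.3920

1.392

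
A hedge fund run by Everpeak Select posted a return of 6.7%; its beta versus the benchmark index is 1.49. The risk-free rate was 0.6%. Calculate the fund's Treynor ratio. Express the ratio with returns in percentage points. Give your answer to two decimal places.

4.09

Treynor = (Rp − Rf) / β = (6.7% − 0.6%) / 1.49 = 6.10 / 1.49 = 4.0940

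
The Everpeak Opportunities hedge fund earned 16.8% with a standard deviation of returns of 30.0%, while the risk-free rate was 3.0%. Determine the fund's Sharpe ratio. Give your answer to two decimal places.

0.46

Sharpe = (Rp − Rf) / σp = (16.8% − 3.0%) / 30.0% = 13.80% / 30.0% = 0.4600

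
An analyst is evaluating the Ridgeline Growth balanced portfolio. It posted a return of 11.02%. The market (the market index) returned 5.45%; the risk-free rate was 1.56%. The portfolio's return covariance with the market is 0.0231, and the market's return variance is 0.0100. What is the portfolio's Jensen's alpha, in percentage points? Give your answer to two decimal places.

0.47

β = Cov / Var = 0.0231 / 0.0100 = 2.3100
E[R] = Rf + β(Rm − Rf) = 1.56% + 2.3100 × (5.45% − 1.56%) = 10.5459%
α = Rp − E[R] = 11.02% − 10.5459% = 0.4741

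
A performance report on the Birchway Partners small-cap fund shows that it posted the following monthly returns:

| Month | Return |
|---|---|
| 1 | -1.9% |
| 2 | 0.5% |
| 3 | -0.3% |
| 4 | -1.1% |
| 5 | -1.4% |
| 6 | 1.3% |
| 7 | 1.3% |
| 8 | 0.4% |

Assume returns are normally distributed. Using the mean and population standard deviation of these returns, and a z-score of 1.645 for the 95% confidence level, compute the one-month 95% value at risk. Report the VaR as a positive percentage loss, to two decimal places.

2.03

r̄ = (-1.9 + 0.5 − 0.3 − 1.1 − 1.4 + 1.3 + 1.3 + 0.4) / 8 = -0.1500%
Σ(r − r̄)² = (-1.9 − (-0.1500))² + (0.5 − (-0.1500))² + (-0.3 − (-0.1500))² + … = 10.4800
population σ = √(10.4800 / 8) = √1.3100 = 1.1446%
VaR = −(r̄ − z·σ) = −(-0.1500 − 1.645 × 1.1446) = −(-2.0329) = 2.0329%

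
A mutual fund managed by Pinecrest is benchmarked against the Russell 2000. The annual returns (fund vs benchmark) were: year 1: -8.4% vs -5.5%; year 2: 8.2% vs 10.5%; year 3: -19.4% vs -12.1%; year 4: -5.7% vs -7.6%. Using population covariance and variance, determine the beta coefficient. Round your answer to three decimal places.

r̄p = -6.3250%,  r̄m = -3.6750%
Cov = Σ(rp − r̄p)(rm − r̄m) / 4 = 79.3456
Var(rm) = Σ(rm − r̄m)² / 4 = 72.6619
β = Cov / Var = 79.3456 / 72.6619 = 1.0920

1.092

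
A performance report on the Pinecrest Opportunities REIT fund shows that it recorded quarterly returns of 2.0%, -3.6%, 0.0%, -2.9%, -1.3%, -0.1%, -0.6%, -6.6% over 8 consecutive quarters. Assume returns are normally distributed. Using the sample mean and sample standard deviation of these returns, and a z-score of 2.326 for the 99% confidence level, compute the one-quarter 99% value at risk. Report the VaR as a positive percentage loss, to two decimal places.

7.83

r̄ = (2 − 3.6 + 0 − 2.9 − 1.3 − 0.1 − 0.6 − 6.6) / 8 = -13.10 / 8 = -1.6375%
Sample σ = √[Σ(r − r̄)² / 7] = √[49.5388 / 7] = √7.0770 = 2.6603%
VaR = −(r̄ − z·σ) = −(-1.6375 − 2.326 × 2.6603) = −(-7.8254) = 7.8254%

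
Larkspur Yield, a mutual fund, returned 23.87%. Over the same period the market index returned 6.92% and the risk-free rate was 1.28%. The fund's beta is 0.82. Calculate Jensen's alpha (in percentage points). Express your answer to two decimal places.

CAPM expected return = Rf + β(Rm − Rf) = 1.28% + 0.82 × (6.92% − 1.28%) = 1.28 + 0.82 × 5.64 = 5.9048%
Jensen's α = Rp − E[R] = 23.87% − 5.9048% = 17.9652

17.97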